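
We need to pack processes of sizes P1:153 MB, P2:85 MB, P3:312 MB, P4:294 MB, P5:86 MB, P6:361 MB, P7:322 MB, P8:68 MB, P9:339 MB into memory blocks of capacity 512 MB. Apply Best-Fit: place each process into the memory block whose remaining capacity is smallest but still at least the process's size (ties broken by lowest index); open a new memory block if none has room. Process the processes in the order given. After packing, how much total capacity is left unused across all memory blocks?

Put P1 (153 MB) in memory block 1; 359 MB remain.
Put P2 (85 MB) in memory block 1; 274 MB remain.
Put P3 (312 MB) in memory block 2; 200 MB remain.
Put P4 (294 MB) in memory block 3; 218 MB remain.
Put P5 (86 MB) in memory block 2; 114 MB remain.
Put P6 (361 MB) in memory block 4; 151 MB remain.
Put P7 (322 MB) in memory block 5; 190 MB remain.
Put P8 (68 MB) in memory block 2; 46 MB remain.
Put P9 (339 MB) in memory block 6; 173 MB remain.
6 memory blocks × 512 MB = 3072 MB; used 2020 MB; unused 1052 MB.

1052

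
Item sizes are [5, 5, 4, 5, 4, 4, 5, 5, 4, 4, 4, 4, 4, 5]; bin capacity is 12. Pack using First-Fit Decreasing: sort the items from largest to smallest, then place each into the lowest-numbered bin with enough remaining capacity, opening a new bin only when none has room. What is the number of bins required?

Sorted descending: 5, 5, 5, 5, 5, 5, 4, 4, 4, 4, 4, 4, 4, 4.
bin 1: place 5, 7 left
bin 1: place 5, 2 left
bin 2: place 5, 7 left
bin 2: place 5, 2 left
bin 3: place 5, 7 left
bin 3: place 5, 2 left
bin 4: place 4, 8 left
bin 4: place 4, 4 left
bin 4: place 4, 0 left
bin 5: place 4, 8 left
bin 5: place 4, 4 left
bin 5: place 4, 0 left
bin 6: place 4, 8 left
bin 6: place 4, 4 left
Final bins: [5,5] [5,5] [5,5] [4,4,4] [4,4,4] [4,4].

6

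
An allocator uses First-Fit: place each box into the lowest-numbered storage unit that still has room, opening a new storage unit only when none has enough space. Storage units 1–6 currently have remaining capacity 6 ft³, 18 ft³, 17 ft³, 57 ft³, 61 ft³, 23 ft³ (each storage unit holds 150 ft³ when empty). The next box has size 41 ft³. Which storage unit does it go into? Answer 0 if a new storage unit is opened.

Storage units with room: storage unit 4 (57 ft³), storage unit 5 (61 ft³).
The first with room is storage unit 4.

4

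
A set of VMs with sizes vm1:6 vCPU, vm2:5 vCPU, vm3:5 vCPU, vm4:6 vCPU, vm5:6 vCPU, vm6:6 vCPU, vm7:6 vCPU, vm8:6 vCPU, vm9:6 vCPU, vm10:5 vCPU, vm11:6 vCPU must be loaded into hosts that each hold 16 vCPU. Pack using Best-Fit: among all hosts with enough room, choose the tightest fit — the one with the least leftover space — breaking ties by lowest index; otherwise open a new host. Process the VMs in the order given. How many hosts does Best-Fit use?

5 hosts

host 1: place vm1 (6 vCPU), 10 vCPU left
host 1: place vm2 (5 vCPU), 5 vCPU left
host 1: place vm3 (5 vCPU), 0 vCPU left
host 2: place vm4 (6 vCPU), 10 vCPU left
host 2: place vm5 (6 vCPU), 4 vCPU left
host 3: place vm6 (6 vCPU), 10 vCPU left
host 3: place vm7 (6 vCPU), 4 vCPU left
host 4: place vm8 (6 vCPU), 10 vCPU left
host 4: place vm9 (6 vCPU), 4 vCPU left
host 5: place vm10 (5 vCPU), 11 vCPU left
host 5: place vm11 (6 vCPU), 5 vCPU left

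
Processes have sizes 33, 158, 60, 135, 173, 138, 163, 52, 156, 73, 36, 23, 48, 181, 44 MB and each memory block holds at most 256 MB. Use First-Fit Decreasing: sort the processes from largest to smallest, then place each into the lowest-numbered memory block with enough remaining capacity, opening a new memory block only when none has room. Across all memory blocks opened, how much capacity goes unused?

319

Sorted descending: 181, 173, 163, 158, 156, 138, 135, 73, 60, 52, 48, 44, 36, 33, 23.
memory block 1: place 181 MB, 75 MB left
memory block 2: place 173 MB, 83 MB left
memory block 3: place 163 MB, 93 MB left
memory block 4: place 158 MB, 98 MB left
memory block 5: place 156 MB, 100 MB left
memory block 6: place 138 MB, 118 MB left
memory block 7: place 135 MB, 121 MB left
memory block 1: place 73 MB, 2 MB left
memory block 2: place 60 MB, 23 MB left
memory block 3: place 52 MB, 41 MB left
memory block 4: place 48 MB, 50 MB left
memory block 4: place 44 MB, 6 MB left
memory block 3: place 36 MB, 5 MB left
memory block 5: place 33 MB, 67 MB left
memory block 2: place 23 MB, 0 MB left
7 memory blocks × 256 MB = 1792 MB; used 1473 MB; unused 319 MB.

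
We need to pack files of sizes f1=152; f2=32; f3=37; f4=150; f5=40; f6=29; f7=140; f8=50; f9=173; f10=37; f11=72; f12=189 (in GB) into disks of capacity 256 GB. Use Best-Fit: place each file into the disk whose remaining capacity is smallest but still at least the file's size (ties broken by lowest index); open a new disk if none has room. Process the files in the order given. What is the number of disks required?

f1 (152 GB) → disk 1 (remaining 104 GB)
f2 (32 GB) → disk 1 (remaining 72 GB)
f3 (37 GB) → disk 1 (remaining 35 GB)
f4 (150 GB) → disk 2 (remaining 106 GB)
f5 (40 GB) → disk 2 (remaining 66 GB)
f6 (29 GB) → disk 1 (remaining 6 GB)
f7 (140 GB) → disk 3 (remaining 116 GB)
f8 (50 GB) → disk 2 (remaining 16 GB)
f9 (173 GB) → disk 4 (remaining 83 GB)
f10 (37 GB) → disk 4 (remaining 46 GB)
f11 (72 GB) → disk 3 (remaining 44 GB)
f12 (189 GB) → disk 5 (remaining 67 GB)
Final disks: [152,32,37,29] [150,40,50] [140,72] [173,37] [189].

5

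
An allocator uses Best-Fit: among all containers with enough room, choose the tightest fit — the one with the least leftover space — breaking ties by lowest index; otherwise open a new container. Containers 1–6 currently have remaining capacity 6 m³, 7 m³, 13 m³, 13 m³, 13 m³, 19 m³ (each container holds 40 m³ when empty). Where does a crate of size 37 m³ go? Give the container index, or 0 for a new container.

No container has ≥ 37 m³ free, so a new container is opened.

0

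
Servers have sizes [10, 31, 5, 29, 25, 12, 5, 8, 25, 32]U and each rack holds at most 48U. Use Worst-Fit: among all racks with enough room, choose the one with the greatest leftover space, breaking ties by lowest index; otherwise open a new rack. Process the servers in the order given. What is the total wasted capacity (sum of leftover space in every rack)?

58

Put 10U in rack 1; 38U remain.
Put 31U in rack 1; 7U remain.
Put 5U in rack 1; 2U remain.
Put 29U in rack 2; 19U remain.
Put 25U in rack 3; 23U remain.
Put 12U in rack 3; 11U remain.
Put 5U in rack 2; 14U remain.
Put 8U in rack 2; 6U remain.
Put 25U in rack 4; 23U remain.
Put 32U in rack 5; 16U remain.
5 racks × 48U = 240U; used 182U; unused 58U.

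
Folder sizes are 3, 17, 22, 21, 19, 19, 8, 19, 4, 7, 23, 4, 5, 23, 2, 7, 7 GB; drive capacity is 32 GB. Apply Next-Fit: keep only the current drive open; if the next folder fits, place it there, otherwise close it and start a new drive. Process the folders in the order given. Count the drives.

drive 1: place 3 GB, 29 GB left
drive 1: place 17 GB, 12 GB left
drive 2: place 22 GB, 10 GB left
drive 3: place 21 GB, 11 GB left
drive 4: place 19 GB, 13 GB left
drive 5: place 19 GB, 13 GB left
drive 5: place 8 GB, 5 GB left
drive 6: place 19 GB, 13 GB left
drive 6: place 4 GB, 9 GB left
drive 6: place 7 GB, 2 GB left
drive 7: place 23 GB, 9 GB left
drive 7: place 4 GB, 5 GB left
drive 7: place 5 GB, 0 GB left
drive 8: place 23 GB, 9 GB left
drive 8: place 2 GB, 7 GB left
drive 8: place 7 GB, 0 GB left
drive 9: place 7 GB, 25 GB left
Final drives: [3,17] [22] [21] [19] [19,8] [19,4,7] [23,4,5] [23,2,7] [7].

9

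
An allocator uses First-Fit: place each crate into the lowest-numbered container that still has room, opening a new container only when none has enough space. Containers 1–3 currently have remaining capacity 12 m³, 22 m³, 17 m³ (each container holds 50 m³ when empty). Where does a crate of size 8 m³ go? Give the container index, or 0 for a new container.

Containers with room: container 1 (12 m³), container 2 (22 m³), container 3 (17 m³).
The first with room is container 1.

1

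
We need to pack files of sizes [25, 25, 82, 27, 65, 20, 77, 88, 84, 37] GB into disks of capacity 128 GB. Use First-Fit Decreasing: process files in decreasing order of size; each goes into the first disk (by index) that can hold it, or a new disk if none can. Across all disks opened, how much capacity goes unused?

Sorted descending: 88, 84, 82, 77, 65, 37, 27, 25, 25, 20.
88 GB → disk 1 (remaining 40 GB)
84 GB → disk 2 (remaining 44 GB)
82 GB → disk 3 (remaining 46 GB)
77 GB → disk 4 (remaining 51 GB)
65 GB → disk 5 (remaining 63 GB)
37 GB → disk 1 (remaining 3 GB)
27 GB → disk 2 (remaining 17 GB)
25 GB → disk 3 (remaining 21 GB)
25 GB → disk 4 (remaining 26 GB)
20 GB → disk 3 (remaining 1 GB)
5 disks × 128 GB = 640 GB; used 530 GB; unused 110 GB.

110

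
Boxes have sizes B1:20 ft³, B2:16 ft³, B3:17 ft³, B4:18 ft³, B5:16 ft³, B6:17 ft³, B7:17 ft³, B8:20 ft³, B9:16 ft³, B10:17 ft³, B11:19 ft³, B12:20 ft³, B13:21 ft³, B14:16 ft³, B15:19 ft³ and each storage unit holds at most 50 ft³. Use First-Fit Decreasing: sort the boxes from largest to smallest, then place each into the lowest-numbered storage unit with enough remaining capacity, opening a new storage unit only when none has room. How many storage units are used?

7 storage units

Sorted descending: 21, 20, 20, 20, 19, 19, 18, 17, 17, 17, 17, 16, 16, 16, 16.
storage unit 1: place 21 ft³, 29 ft³ left
storage unit 1: place 20 ft³, 9 ft³ left
storage unit 2: place 20 ft³, 30 ft³ left
storage unit 2: place 20 ft³, 10 ft³ left
storage unit 3: place 19 ft³, 31 ft³ left
storage unit 3: place 19 ft³, 12 ft³ left
storage unit 4: place 18 ft³, 32 ft³ left
storage unit 4: place 17 ft³, 15 ft³ left
storage unit 5: place 17 ft³, 33 ft³ left
storage unit 5: place 17 ft³, 16 ft³ left
storage unit 6: place 17 ft³, 33 ft³ left
storage unit 5: place 16 ft³, 0 ft³ left
storage unit 6: place 16 ft³, 17 ft³ left
storage unit 6: place 16 ft³, 1 ft³ left
storage unit 7: place 16 ft³, 34 ft³ left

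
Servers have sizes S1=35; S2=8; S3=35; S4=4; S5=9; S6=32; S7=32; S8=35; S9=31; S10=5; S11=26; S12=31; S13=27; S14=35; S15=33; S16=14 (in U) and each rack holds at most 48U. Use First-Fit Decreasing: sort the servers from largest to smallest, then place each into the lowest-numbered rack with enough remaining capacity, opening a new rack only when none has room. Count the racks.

Sorted descending: 35, 35, 35, 35, 33, 32, 32, 31, 31, 27, 26, 14, 9, 8, 5, 4.
rack 1: place 35U, 13U left
rack 2: place 35U, 13U left
rack 3: place 35U, 13U left
rack 4: place 35U, 13U left
rack 5: place 33U, 15U left
rack 6: place 32U, 16U left
rack 7: place 32U, 16U left
rack 8: place 31U, 17U left
rack 9: place 31U, 17U left
rack 10: place 27U, 21U left
rack 11: place 26U, 22U left
rack 5: place 14U, 1U left
rack 1: place 9U, 4U left
rack 2: place 8U, 5U left
rack 2: place 5U, 0U left
rack 1: place 4U, 0U left
Final racks: [35,9,4] [35,8,5] [35] [35] [33,14] [32] [32] [31] [31] [27] [26].

11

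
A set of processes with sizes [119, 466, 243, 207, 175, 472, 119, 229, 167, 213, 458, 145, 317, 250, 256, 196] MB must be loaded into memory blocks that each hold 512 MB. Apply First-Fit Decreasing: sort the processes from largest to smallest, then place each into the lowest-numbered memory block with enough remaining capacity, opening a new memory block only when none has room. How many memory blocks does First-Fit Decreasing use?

9

Sorted descending: 472, 466, 458, 317, 256, 250, 243, 229, 213, 207, 196, 175, 167, 145, 119, 119.
472 MB → memory block 1 (remaining 40 MB)
466 MB → memory block 2 (remaining 46 MB)
458 MB → memory block 3 (remaining 54 MB)
317 MB → memory block 4 (remaining 195 MB)
256 MB → memory block 5 (remaining 256 MB)
250 MB → memory block 5 (remaining 6 MB)
243 MB → memory block 6 (remaining 269 MB)
229 MB → memory block 6 (remaining 40 MB)
213 MB → memory block 7 (remaining 299 MB)
207 MB → memory block 7 (remaining 92 MB)
196 MB → memory block 8 (remaining 316 MB)
175 MB → memory block 4 (remaining 20 MB)
167 MB → memory block 8 (remaining 149 MB)
145 MB → memory block 8 (remaining 4 MB)
119 MB → memory block 9 (remaining 393 MB)
119 MB → memory block 9 (remaining 274 MB)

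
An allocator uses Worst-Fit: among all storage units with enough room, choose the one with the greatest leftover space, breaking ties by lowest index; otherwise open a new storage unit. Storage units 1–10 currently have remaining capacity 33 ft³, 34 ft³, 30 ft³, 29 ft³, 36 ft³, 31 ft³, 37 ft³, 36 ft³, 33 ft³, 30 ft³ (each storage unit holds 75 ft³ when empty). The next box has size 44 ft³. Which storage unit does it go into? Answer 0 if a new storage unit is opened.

No storage unit has ≥ 44 ft³ free, so a new storage unit is opened.

0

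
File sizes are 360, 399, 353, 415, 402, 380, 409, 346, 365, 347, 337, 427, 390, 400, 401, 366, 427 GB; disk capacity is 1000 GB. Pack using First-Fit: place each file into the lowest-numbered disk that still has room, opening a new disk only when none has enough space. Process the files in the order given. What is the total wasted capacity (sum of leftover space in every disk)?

Put 360 GB in disk 1; 640 GB remain.
Put 399 GB in disk 1; 241 GB remain.
Put 353 GB in disk 2; 647 GB remain.
Put 415 GB in disk 2; 232 GB remain.
Put 402 GB in disk 3; 598 GB remain.
Put 380 GB in disk 3; 218 GB remain.
Put 409 GB in disk 4; 591 GB remain.
Put 346 GB in disk 4; 245 GB remain.
Put 365 GB in disk 5; 635 GB remain.
Put 347 GB in disk 5; 288 GB remain.
Put 337 GB in disk 6; 663 GB remain.
Put 427 GB in disk 6; 236 GB remain.
Put 390 GB in disk 7; 610 GB remain.
Put 400 GB in disk 7; 210 GB remain.
Put 401 GB in disk 8; 599 GB remain.
Put 366 GB in disk 8; 233 GB remain.
Put 427 GB in disk 9; 573 GB remain.
9 disks × 1000 GB = 9000 GB; used 6524 GB; unused 2476 GB.

2476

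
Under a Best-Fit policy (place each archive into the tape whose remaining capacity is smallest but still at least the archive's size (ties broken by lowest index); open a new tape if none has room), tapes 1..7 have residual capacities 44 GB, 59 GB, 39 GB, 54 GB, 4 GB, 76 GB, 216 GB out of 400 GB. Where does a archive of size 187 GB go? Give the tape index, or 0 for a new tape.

7

Tapes with room: tape 7 (216 GB).
Tightest fit is tape 7 with 216 GB free.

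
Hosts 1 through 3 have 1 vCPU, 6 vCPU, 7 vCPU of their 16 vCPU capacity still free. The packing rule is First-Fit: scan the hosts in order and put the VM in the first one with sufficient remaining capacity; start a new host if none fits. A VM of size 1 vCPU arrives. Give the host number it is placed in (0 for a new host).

1

Hosts with room: host 1 (1 vCPU), host 2 (6 vCPU), host 3 (7 vCPU).
The first with room is host 1.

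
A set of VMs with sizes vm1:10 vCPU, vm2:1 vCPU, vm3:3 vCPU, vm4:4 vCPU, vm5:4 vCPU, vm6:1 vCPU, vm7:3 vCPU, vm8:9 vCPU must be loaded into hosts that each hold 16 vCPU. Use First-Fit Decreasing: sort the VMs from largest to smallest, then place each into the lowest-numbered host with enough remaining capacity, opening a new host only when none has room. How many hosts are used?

Sorted descending: 10, 9, 4, 4, 3, 3, 1, 1.
host 1: place 10 vCPU, 6 vCPU left
host 2: place 9 vCPU, 7 vCPU left
host 1: place 4 vCPU, 2 vCPU left
host 2: place 4 vCPU, 3 vCPU left
host 2: place 3 vCPU, 0 vCPU left
host 3: place 3 vCPU, 13 vCPU left
host 1: place 1 vCPU, 1 vCPU left
host 1: place 1 vCPU, 0 vCPU left

3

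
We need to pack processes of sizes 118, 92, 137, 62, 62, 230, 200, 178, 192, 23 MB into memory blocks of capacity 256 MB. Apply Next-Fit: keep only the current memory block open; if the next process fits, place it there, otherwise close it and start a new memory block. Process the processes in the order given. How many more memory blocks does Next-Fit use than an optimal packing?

1

Next-Fit: [118,92] [137,62] [62] [230] [200] [178] [192,23] → 7 memory blocks.
Total size 1294 MB; any packing needs at least ⌈1294/256⌉ = 6 memory blocks.
An optimal packing achieves that bound: [230,23] [200] [192,62] [178,62] [137,118] [92] → 6 memory blocks.
Excess: 7 − 6 = 1.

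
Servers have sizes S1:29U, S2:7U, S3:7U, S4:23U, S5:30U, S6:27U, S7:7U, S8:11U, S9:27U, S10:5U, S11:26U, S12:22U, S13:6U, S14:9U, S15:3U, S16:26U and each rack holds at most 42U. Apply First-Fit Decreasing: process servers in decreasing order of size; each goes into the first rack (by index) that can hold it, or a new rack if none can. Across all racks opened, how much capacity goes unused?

71

Sorted descending: 30, 29, 27, 27, 26, 26, 23, 22, 11, 9, 7, 7, 7, 6, 5, 3.
rack 1: place 30U, 12U left
rack 2: place 29U, 13U left
rack 3: place 27U, 15U left
rack 4: place 27U, 15U left
rack 5: place 26U, 16U left
rack 6: place 26U, 16U left
rack 7: place 23U, 19U left
rack 8: place 22U, 20U left
rack 1: place 11U, 1U left
rack 2: place 9U, 4U left
rack 3: place 7U, 8U left
rack 3: place 7U, 1U left
rack 4: place 7U, 8U left
rack 4: place 6U, 2U left
rack 5: place 5U, 11U left
rack 2: place 3U, 1U left
8 racks × 42U = 336U; used 265U; unused 71U.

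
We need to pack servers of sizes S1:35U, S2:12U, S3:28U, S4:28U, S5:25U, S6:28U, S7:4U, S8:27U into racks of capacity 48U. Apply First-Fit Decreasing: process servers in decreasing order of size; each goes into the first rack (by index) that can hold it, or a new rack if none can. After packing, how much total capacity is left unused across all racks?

Sorted descending: 35, 28, 28, 28, 27, 25, 12, 4.
rack 1: place 35U, 13U left
rack 2: place 28U, 20U left
rack 3: place 28U, 20U left
rack 4: place 28U, 20U left
rack 5: place 27U, 21U left
rack 6: place 25U, 23U left
rack 1: place 12U, 1U left
rack 2: place 4U, 16U left
6 racks × 48U = 288U; used 187U; unused 101U.

101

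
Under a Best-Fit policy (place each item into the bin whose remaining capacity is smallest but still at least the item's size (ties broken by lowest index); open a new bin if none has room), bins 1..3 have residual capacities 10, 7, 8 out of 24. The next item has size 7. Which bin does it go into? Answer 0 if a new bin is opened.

Bins with room: bin 1 (10), bin 2 (7), bin 3 (8).
Tightest fit is bin 2 with 7 free.

2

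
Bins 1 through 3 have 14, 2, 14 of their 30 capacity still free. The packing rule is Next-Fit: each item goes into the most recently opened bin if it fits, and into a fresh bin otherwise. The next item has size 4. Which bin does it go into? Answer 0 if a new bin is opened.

Next-Fit only looks at bin 3, which has 14 free.
4 fits there.

3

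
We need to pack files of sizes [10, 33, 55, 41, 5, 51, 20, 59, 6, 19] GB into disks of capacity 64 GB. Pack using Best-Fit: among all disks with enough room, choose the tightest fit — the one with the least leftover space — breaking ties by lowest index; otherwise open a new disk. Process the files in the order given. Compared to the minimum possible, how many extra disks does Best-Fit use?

0

Best-Fit: [10,33,20] [55,5] [41,19] [51,6] [59] → 5 disks.
Total size 299 GB; any packing needs at least ⌈299/64⌉ = 5 disks.
So 5 is already optimal.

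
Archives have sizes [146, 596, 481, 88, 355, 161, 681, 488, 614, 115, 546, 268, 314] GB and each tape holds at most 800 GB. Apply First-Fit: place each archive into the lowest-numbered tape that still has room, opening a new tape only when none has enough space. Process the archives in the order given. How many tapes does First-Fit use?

8

tape 1: place 146 GB, 654 GB left
tape 1: place 596 GB, 58 GB left
tape 2: place 481 GB, 319 GB left
tape 2: place 88 GB, 231 GB left
tape 3: place 355 GB, 445 GB left
tape 2: place 161 GB, 70 GB left
tape 4: place 681 GB, 119 GB left
tape 5: place 488 GB, 312 GB left
tape 6: place 614 GB, 186 GB left
tape 3: place 115 GB, 330 GB left
tape 7: place 546 GB, 254 GB left
tape 3: place 268 GB, 62 GB left
tape 8: place 314 GB, 486 GB left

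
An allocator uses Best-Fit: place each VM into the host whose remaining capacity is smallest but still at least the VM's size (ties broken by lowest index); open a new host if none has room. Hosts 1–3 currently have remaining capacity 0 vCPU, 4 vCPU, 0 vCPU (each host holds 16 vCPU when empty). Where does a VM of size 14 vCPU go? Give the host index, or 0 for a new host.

No host has ≥ 14 vCPU free, so a new host is opened.

0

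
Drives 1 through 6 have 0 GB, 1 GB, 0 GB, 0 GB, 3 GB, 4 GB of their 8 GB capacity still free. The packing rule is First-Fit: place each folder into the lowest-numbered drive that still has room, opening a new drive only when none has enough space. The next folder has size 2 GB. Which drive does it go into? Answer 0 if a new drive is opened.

5

Drives with room: drive 5 (3 GB), drive 6 (4 GB).
The first with room is drive 5.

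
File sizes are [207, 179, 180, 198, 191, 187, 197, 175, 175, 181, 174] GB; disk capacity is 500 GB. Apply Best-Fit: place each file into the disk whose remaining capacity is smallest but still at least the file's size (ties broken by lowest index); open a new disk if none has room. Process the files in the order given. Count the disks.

disk 1: place 207 GB, 293 GB left
disk 1: place 179 GB, 114 GB left
disk 2: place 180 GB, 320 GB left
disk 2: place 198 GB, 122 GB left
disk 3: place 191 GB, 309 GB left
disk 3: place 187 GB, 122 GB left
disk 4: place 197 GB, 303 GB left
disk 4: place 175 GB, 128 GB left
disk 5: place 175 GB, 325 GB left
disk 5: place 181 GB, 144 GB left
disk 6: place 174 GB, 326 GB left
Final disks: [207,179] [180,198] [191,187] [197,175] [175,181] [174].

6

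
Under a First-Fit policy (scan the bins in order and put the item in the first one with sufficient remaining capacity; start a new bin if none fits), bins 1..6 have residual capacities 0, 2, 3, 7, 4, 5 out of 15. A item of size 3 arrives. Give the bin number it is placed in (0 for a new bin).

Bins with room: bin 3 (3), bin 4 (7), bin 5 (4), bin 6 (5).
The first with room is bin 3.

3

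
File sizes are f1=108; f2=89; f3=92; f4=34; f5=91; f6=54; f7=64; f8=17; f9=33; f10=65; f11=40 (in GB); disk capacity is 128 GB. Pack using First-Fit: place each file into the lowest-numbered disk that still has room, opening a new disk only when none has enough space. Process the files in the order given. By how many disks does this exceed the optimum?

First-Fit: [108,17] [89,34] [92,33] [91] [54,64] [65,40] → 6 disks.
Total size 687 GB; any packing needs at least ⌈687/128⌉ = 6 disks.
So 6 is already optimal.

0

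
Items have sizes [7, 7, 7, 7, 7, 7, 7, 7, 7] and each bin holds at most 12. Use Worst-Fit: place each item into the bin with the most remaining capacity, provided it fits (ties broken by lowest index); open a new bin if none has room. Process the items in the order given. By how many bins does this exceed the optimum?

Worst-Fit: [7] [7] [7] [7] [7] [7] [7] [7] [7] → 9 bins.
9 items exceed 6 (half the capacity), and no two of those can share a bin, so at least 9 bins are needed.
So 9 is already optimal.

0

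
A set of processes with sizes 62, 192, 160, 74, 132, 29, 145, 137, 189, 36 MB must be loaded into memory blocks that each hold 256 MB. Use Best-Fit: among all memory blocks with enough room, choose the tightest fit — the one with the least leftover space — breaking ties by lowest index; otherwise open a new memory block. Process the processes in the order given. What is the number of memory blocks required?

62 MB → memory block 1 (remaining 194 MB)
192 MB → memory block 1 (remaining 2 MB)
160 MB → memory block 2 (remaining 96 MB)
74 MB → memory block 2 (remaining 22 MB)
132 MB → memory block 3 (remaining 124 MB)
29 MB → memory block 3 (remaining 95 MB)
145 MB → memory block 4 (remaining 111 MB)
137 MB → memory block 5 (remaining 119 MB)
189 MB → memory block 6 (remaining 67 MB)
36 MB → memory block 6 (remaining 31 MB)

6 memory blocks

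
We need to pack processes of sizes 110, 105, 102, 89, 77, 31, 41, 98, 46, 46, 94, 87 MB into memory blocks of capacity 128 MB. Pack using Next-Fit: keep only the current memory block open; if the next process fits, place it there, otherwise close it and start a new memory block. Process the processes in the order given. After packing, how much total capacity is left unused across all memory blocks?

354

memory block 1: place 110 MB, 18 MB left
memory block 2: place 105 MB, 23 MB left
memory block 3: place 102 MB, 26 MB left
memory block 4: place 89 MB, 39 MB left
memory block 5: place 77 MB, 51 MB left
memory block 5: place 31 MB, 20 MB left
memory block 6: place 41 MB, 87 MB left
memory block 7: place 98 MB, 30 MB left
memory block 8: place 46 MB, 82 MB left
memory block 8: place 46 MB, 36 MB left
memory block 9: place 94 MB, 34 MB left
memory block 10: place 87 MB, 41 MB left
10 memory blocks × 128 MB = 1280 MB; used 926 MB; unused 354 MB.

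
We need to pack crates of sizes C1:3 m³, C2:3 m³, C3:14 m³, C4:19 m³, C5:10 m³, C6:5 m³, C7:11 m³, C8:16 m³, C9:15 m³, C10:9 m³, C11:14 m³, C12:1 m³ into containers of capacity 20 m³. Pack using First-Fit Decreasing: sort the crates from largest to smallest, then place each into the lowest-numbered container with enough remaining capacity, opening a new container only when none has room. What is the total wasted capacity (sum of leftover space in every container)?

20

Sorted descending: 19, 16, 15, 14, 14, 11, 10, 9, 5, 3, 3, 1.
Put 19 m³ in container 1; 1 m³ remain.
Put 16 m³ in container 2; 4 m³ remain.
Put 15 m³ in container 3; 5 m³ remain.
Put 14 m³ in container 4; 6 m³ remain.
Put 14 m³ in container 5; 6 m³ remain.
Put 11 m³ in container 6; 9 m³ remain.
Put 10 m³ in container 7; 10 m³ remain.
Put 9 m³ in container 6; 0 m³ remain.
Put 5 m³ in container 3; 0 m³ remain.
Put 3 m³ in container 2; 1 m³ remain.
Put 3 m³ in container 4; 3 m³ remain.
Put 1 m³ in container 1; 0 m³ remain.
7 containers × 20 m³ = 140 m³; used 120 m³; unused 20 m³.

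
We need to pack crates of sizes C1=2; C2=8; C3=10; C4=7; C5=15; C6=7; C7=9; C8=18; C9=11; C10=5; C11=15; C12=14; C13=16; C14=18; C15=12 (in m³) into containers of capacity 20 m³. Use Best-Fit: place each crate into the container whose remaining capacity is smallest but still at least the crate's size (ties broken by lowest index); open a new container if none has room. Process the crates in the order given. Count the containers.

C1 (2 m³) → container 1 (remaining 18 m³)
C2 (8 m³) → container 1 (remaining 10 m³)
C3 (10 m³) → container 1 (remaining 0 m³)
C4 (7 m³) → container 2 (remaining 13 m³)
C5 (15 m³) → container 3 (remaining 5 m³)
C6 (7 m³) → container 2 (remaining 6 m³)
C7 (9 m³) → container 4 (remaining 11 m³)
C8 (18 m³) → container 5 (remaining 2 m³)
C9 (11 m³) → container 4 (remaining 0 m³)
C10 (5 m³) → container 3 (remaining 0 m³)
C11 (15 m³) → container 6 (remaining 5 m³)
C12 (14 m³) → container 7 (remaining 6 m³)
C13 (16 m³) → container 8 (remaining 4 m³)
C14 (18 m³) → container 9 (remaining 2 m³)
C15 (12 m³) → container 10 (remaining 8 m³)

10 containers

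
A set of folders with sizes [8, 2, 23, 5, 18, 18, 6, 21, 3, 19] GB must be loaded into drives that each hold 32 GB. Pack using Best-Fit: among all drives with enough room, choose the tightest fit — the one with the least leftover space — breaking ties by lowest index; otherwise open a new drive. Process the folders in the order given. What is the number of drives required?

Put 8 GB in drive 1; 24 GB remain.
Put 2 GB in drive 1; 22 GB remain.
Put 23 GB in drive 2; 9 GB remain.
Put 5 GB in drive 2; 4 GB remain.
Put 18 GB in drive 1; 4 GB remain.
Put 18 GB in drive 3; 14 GB remain.
Put 6 GB in drive 3; 8 GB remain.
Put 21 GB in drive 4; 11 GB remain.
Put 3 GB in drive 1; 1 GB remain.
Put 19 GB in drive 5; 13 GB remain.

5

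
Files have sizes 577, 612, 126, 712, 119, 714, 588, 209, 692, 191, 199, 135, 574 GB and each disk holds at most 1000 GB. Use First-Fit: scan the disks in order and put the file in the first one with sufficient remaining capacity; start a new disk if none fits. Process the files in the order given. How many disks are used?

577 GB → disk 1 (remaining 423 GB)
612 GB → disk 2 (remaining 388 GB)
126 GB → disk 1 (remaining 297 GB)
712 GB → disk 3 (remaining 288 GB)
119 GB → disk 1 (remaining 178 GB)
714 GB → disk 4 (remaining 286 GB)
588 GB → disk 5 (remaining 412 GB)
209 GB → disk 2 (remaining 179 GB)
692 GB → disk 6 (remaining 308 GB)
191 GB → disk 3 (remaining 97 GB)
199 GB → disk 4 (remaining 87 GB)
135 GB → disk 1 (remaining 43 GB)
574 GB → disk 7 (remaining 426 GB)

7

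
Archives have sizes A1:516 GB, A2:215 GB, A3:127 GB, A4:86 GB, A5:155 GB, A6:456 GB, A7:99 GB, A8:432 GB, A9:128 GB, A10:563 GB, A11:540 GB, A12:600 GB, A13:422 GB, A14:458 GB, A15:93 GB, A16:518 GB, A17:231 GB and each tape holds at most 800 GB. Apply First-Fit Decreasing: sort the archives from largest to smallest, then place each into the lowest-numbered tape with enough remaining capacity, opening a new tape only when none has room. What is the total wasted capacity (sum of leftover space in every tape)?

Sorted descending: 600, 563, 540, 518, 516, 458, 456, 432, 422, 231, 215, 155, 128, 127, 99, 93, 86.
600 GB → tape 1 (remaining 200 GB)
563 GB → tape 2 (remaining 237 GB)
540 GB → tape 3 (remaining 260 GB)
518 GB → tape 4 (remaining 282 GB)
516 GB → tape 5 (remaining 284 GB)
458 GB → tape 6 (remaining 342 GB)
456 GB → tape 7 (remaining 344 GB)
432 GB → tape 8 (remaining 368 GB)
422 GB → tape 9 (remaining 378 GB)
231 GB → tape 2 (remaining 6 GB)
215 GB → tape 3 (remaining 45 GB)
155 GB → tape 1 (remaining 45 GB)
128 GB → tape 4 (remaining 154 GB)
127 GB → tape 4 (remaining 27 GB)
99 GB → tape 5 (remaining 185 GB)
93 GB → tape 5 (remaining 92 GB)
86 GB → tape 5 (remaining 6 GB)
9 tapes × 800 GB = 7200 GB; used 5639 GB; unused 1561 GB.

1561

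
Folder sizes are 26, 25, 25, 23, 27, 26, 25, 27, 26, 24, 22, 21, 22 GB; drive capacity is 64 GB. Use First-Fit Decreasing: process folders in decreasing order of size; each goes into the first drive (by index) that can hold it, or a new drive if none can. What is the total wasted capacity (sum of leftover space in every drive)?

129

Sorted descending: 27, 27, 26, 26, 26, 25, 25, 25, 24, 23, 22, 22, 21.
Put 27 GB in drive 1; 37 GB remain.
Put 27 GB in drive 1; 10 GB remain.
Put 26 GB in drive 2; 38 GB remain.
Put 26 GB in drive 2; 12 GB remain.
Put 26 GB in drive 3; 38 GB remain.
Put 25 GB in drive 3; 13 GB remain.
Put 25 GB in drive 4; 39 GB remain.
Put 25 GB in drive 4; 14 GB remain.
Put 24 GB in drive 5; 40 GB remain.
Put 23 GB in drive 5; 17 GB remain.
Put 22 GB in drive 6; 42 GB remain.
Put 22 GB in drive 6; 20 GB remain.
Put 21 GB in drive 7; 43 GB remain.
7 drives × 64 GB = 448 GB; used 319 GB; unused 129 GB.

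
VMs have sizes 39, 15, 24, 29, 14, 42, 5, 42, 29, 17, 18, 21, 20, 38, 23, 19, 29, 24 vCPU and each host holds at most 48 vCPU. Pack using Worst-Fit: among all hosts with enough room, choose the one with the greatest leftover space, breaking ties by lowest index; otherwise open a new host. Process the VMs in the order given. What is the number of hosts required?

host 1: place 39 vCPU, 9 vCPU left
host 2: place 15 vCPU, 33 vCPU left
host 2: place 24 vCPU, 9 vCPU left
host 3: place 29 vCPU, 19 vCPU left
host 3: place 14 vCPU, 5 vCPU left
host 4: place 42 vCPU, 6 vCPU left
host 1: place 5 vCPU, 4 vCPU left
host 5: place 42 vCPU, 6 vCPU left
host 6: place 29 vCPU, 19 vCPU left
host 6: place 17 vCPU, 2 vCPU left
host 7: place 18 vCPU, 30 vCPU left
host 7: place 21 vCPU, 9 vCPU left
host 8: place 20 vCPU, 28 vCPU left
host 9: place 38 vCPU, 10 vCPU left
host 8: place 23 vCPU, 5 vCPU left
host 10: place 19 vCPU, 29 vCPU left
host 10: place 29 vCPU, 0 vCPU left
host 11: place 24 vCPU, 24 vCPU left
Final hosts: [39,5] [15,24] [29,14] [42] [42] [29,17] [18,21] [20,23] [38] [19,29] [24].

11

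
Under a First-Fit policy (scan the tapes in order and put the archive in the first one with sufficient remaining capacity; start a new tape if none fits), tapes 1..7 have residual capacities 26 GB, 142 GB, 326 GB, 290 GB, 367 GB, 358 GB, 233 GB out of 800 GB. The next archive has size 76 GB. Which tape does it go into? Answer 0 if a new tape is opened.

Tapes with room: tape 2 (142 GB), tape 3 (326 GB), tape 4 (290 GB), tape 5 (367 GB), tape 6 (358 GB), tape 7 (233 GB).
The first with room is tape 2.

2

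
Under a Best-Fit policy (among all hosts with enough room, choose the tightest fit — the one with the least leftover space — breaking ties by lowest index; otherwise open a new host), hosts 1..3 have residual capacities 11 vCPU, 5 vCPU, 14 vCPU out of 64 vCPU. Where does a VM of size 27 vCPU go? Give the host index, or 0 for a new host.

0

No host has ≥ 27 vCPU free, so a new host is opened.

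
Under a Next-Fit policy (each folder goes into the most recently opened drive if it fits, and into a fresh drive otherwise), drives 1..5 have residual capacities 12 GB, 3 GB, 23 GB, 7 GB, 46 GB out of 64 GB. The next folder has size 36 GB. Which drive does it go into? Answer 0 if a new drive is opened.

5

Next-Fit only looks at drive 5, which has 46 GB free.
36 GB fits there.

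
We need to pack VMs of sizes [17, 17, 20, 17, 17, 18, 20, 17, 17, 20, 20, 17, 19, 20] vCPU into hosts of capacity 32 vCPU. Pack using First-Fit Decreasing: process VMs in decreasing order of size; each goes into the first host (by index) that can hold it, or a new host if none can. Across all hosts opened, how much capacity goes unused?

192

Sorted descending: 20, 20, 20, 20, 20, 19, 18, 17, 17, 17, 17, 17, 17, 17.
20 vCPU → host 1 (remaining 12 vCPU)
20 vCPU → host 2 (remaining 12 vCPU)
20 vCPU → host 3 (remaining 12 vCPU)
20 vCPU → host 4 (remaining 12 vCPU)
20 vCPU → host 5 (remaining 12 vCPU)
19 vCPU → host 6 (remaining 13 vCPU)
18 vCPU → host 7 (remaining 14 vCPU)
17 vCPU → host 8 (remaining 15 vCPU)
17 vCPU → host 9 (remaining 15 vCPU)
17 vCPU → host 10 (remaining 15 vCPU)
17 vCPU → host 11 (remaining 15 vCPU)
17 vCPU → host 12 (remaining 15 vCPU)
17 vCPU → host 13 (remaining 15 vCPU)
17 vCPU → host 14 (remaining 15 vCPU)
14 hosts × 32 vCPU = 448 vCPU; used 256 vCPU; unused 192 vCPU.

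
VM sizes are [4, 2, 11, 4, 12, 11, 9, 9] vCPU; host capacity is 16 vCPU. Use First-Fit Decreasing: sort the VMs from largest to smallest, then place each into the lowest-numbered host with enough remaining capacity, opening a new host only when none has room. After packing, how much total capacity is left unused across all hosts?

18

Sorted descending: 12, 11, 11, 9, 9, 4, 4, 2.
host 1: place 12 vCPU, 4 vCPU left
host 2: place 11 vCPU, 5 vCPU left
host 3: place 11 vCPU, 5 vCPU left
host 4: place 9 vCPU, 7 vCPU left
host 5: place 9 vCPU, 7 vCPU left
host 1: place 4 vCPU, 0 vCPU left
host 2: place 4 vCPU, 1 vCPU left
host 3: place 2 vCPU, 3 vCPU left
5 hosts × 16 vCPU = 80 vCPU; used 62 vCPU; unused 18 vCPU.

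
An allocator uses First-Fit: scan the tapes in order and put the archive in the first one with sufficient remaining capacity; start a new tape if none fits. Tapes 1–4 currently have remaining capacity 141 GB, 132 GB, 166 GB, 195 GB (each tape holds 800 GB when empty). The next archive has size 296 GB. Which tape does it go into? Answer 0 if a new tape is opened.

0

No tape has ≥ 296 GB free, so a new tape is opened.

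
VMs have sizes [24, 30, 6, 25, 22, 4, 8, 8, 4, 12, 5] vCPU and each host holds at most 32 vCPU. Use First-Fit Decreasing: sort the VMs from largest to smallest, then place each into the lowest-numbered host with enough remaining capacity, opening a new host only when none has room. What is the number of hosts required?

Sorted descending: 30, 25, 24, 22, 12, 8, 8, 6, 5, 4, 4.
Put 30 vCPU in host 1; 2 vCPU remain.
Put 25 vCPU in host 2; 7 vCPU remain.
Put 24 vCPU in host 3; 8 vCPU remain.
Put 22 vCPU in host 4; 10 vCPU remain.
Put 12 vCPU in host 5; 20 vCPU remain.
Put 8 vCPU in host 3; 0 vCPU remain.
Put 8 vCPU in host 4; 2 vCPU remain.
Put 6 vCPU in host 2; 1 vCPU remain.
Put 5 vCPU in host 5; 15 vCPU remain.
Put 4 vCPU in host 5; 11 vCPU remain.
Put 4 vCPU in host 5; 7 vCPU remain.
Final hosts: [30] [25,6] [24,8] [22,8] [12,5,4,4].

5 hosts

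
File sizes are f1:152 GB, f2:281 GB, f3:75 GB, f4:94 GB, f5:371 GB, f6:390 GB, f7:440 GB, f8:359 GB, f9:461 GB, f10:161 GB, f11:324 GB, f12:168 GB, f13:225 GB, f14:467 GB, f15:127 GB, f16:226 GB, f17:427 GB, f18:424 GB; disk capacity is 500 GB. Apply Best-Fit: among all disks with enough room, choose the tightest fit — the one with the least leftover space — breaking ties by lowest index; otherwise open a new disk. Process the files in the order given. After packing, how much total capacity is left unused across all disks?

f1 (152 GB) → disk 1 (remaining 348 GB)
f2 (281 GB) → disk 1 (remaining 67 GB)
f3 (75 GB) → disk 2 (remaining 425 GB)
f4 (94 GB) → disk 2 (remaining 331 GB)
f5 (371 GB) → disk 3 (remaining 129 GB)
f6 (390 GB) → disk 4 (remaining 110 GB)
f7 (440 GB) → disk 5 (remaining 60 GB)
f8 (359 GB) → disk 6 (remaining 141 GB)
f9 (461 GB) → disk 7 (remaining 39 GB)
f10 (161 GB) → disk 2 (remaining 170 GB)
f11 (324 GB) → disk 8 (remaining 176 GB)
f12 (168 GB) → disk 2 (remaining 2 GB)
f13 (225 GB) → disk 9 (remaining 275 GB)
f14 (467 GB) → disk 10 (remaining 33 GB)
f15 (127 GB) → disk 3 (remaining 2 GB)
f16 (226 GB) → disk 9 (remaining 49 GB)
f17 (427 GB) → disk 11 (remaining 73 GB)
f18 (424 GB) → disk 12 (remaining 76 GB)
12 disks × 500 GB = 6000 GB; used 5172 GB; unused 828 GB.

828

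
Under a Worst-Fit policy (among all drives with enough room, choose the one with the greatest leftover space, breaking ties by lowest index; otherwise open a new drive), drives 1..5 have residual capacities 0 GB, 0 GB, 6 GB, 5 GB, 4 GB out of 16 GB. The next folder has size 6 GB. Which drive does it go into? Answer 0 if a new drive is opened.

Drives with room: drive 3 (6 GB).
Most room is drive 3 with 6 GB free.

3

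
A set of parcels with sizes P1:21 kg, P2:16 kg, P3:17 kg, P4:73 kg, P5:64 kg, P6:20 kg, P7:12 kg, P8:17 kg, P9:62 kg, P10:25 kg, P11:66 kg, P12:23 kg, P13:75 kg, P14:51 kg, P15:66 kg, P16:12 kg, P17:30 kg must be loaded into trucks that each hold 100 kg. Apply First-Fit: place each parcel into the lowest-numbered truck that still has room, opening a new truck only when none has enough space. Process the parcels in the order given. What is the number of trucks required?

Put P1 (21 kg) in truck 1; 79 kg remain.
Put P2 (16 kg) in truck 1; 63 kg remain.
Put P3 (17 kg) in truck 1; 46 kg remain.
Put P4 (73 kg) in truck 2; 27 kg remain.
Put P5 (64 kg) in truck 3; 36 kg remain.
Put P6 (20 kg) in truck 1; 26 kg remain.
Put P7 (12 kg) in truck 1; 14 kg remain.
Put P8 (17 kg) in truck 2; 10 kg remain.
Put P9 (62 kg) in truck 4; 38 kg remain.
Put P10 (25 kg) in truck 3; 11 kg remain.
Put P11 (66 kg) in truck 5; 34 kg remain.
Put P12 (23 kg) in truck 4; 15 kg remain.
Put P13 (75 kg) in truck 6; 25 kg remain.
Put P14 (51 kg) in truck 7; 49 kg remain.
Put P15 (66 kg) in truck 8; 34 kg remain.
Put P16 (12 kg) in truck 1; 2 kg remain.
Put P17 (30 kg) in truck 5; 4 kg remain.
Final trucks: [21,16,17,20,12,12] [73,17] [64,25] [62,23] [66,30] [75] [51] [66].

8 trucks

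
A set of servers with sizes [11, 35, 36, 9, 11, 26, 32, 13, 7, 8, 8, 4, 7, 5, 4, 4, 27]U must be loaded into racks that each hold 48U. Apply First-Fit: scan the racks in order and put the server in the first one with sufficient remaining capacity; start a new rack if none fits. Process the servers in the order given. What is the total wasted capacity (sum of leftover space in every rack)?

Put 11U in rack 1; 37U remain.
Put 35U in rack 1; 2U remain.
Put 36U in rack 2; 12U remain.
Put 9U in rack 2; 3U remain.
Put 11U in rack 3; 37U remain.
Put 26U in rack 3; 11U remain.
Put 32U in rack 4; 16U remain.
Put 13U in rack 4; 3U remain.
Put 7U in rack 3; 4U remain.
Put 8U in rack 5; 40U remain.
Put 8U in rack 5; 32U remain.
Put 4U in rack 3; 0U remain.
Put 7U in rack 5; 25U remain.
Put 5U in rack 5; 20U remain.
Put 4U in rack 5; 16U remain.
Put 4U in rack 5; 12U remain.
Put 27U in rack 6; 21U remain.
6 racks × 48U = 288U; used 247U; unused 41U.

41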